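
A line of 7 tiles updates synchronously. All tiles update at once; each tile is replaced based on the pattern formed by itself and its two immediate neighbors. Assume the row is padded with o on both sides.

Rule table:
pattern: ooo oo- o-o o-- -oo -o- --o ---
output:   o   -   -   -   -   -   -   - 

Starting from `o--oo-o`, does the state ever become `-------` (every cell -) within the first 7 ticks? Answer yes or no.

-------
all cells are - at tick 1

yes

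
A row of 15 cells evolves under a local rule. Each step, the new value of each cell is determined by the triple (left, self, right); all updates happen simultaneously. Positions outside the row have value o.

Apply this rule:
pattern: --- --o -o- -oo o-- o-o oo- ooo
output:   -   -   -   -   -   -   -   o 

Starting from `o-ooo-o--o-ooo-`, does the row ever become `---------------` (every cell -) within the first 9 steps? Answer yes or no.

yes

step 1: ---o--------o--
step 2: ---------------
all cells are - at step 2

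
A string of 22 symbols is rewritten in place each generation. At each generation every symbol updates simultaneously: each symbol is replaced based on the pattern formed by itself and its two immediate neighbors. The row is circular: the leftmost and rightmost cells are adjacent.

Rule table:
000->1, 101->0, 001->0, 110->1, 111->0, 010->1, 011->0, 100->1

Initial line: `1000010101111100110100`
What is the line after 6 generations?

1111010100000110010110
0001010111110011010010
1101010000011001011011
0101011111001101001000
0101000001100101101111
0101111100110100100001

0101111100110100100001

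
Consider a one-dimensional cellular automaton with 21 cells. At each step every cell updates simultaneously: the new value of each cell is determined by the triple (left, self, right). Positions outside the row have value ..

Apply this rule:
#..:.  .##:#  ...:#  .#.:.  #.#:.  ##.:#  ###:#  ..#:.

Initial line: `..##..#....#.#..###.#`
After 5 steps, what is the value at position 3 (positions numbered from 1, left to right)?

#.##....##......###..
..##.##.##.####.###.#
#.##.##.##.####.###..
..##.##.##.####.###.#  (repeats step 2; period 2)
step 5: #.##.##.##.####.###..
position 3 holds #

#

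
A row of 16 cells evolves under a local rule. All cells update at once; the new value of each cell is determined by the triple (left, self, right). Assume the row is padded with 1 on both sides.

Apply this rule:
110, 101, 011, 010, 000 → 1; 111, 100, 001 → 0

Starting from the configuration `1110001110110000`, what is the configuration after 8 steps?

0010111010011111

0010101011110110
0011111110011111
0010000010010000
0010111010010110
0011101110011111
0010111010010000
0011101110010110
0010111010011111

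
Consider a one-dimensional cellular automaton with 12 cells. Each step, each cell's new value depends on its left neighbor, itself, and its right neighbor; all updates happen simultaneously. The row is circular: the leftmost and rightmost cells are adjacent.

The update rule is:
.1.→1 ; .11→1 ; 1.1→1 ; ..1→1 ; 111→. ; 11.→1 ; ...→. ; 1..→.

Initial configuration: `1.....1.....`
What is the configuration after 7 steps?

111.11111.11

1....11....1
1...111...11
1..11.1..11.
1.11111.1111
111...111...
1.1..11.1..1
111.11111.11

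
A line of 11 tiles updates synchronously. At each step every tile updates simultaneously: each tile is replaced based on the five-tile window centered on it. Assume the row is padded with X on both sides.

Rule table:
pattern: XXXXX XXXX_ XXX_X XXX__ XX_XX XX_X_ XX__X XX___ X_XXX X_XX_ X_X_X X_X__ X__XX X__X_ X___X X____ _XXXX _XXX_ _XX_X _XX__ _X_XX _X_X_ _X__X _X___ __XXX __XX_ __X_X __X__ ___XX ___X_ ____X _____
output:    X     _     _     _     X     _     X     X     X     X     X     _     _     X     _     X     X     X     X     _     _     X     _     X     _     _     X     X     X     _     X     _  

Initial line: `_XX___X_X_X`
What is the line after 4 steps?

__X__XXX_XX

XX_X__XXX_X
_______X_XX
XX___X_X_XX
__X__XXX_XX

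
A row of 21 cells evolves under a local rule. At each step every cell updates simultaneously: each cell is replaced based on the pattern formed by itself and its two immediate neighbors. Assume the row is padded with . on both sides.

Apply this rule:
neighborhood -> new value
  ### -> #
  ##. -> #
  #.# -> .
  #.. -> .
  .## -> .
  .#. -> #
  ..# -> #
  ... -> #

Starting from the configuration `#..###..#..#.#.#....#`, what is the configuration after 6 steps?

#.#.##.##.##.#.#.####
#.#..#..#..#.#.#..###
#.#.##.##.##.#.#.#.##
#.#..#..#..#.#.#.#..#
#.#.##.##.##.#.#.#.##  (repeats step 3; period 2)
step 6: #.#..#..#..#.#.#.#..#

#.#..#..#..#.#.#.#..#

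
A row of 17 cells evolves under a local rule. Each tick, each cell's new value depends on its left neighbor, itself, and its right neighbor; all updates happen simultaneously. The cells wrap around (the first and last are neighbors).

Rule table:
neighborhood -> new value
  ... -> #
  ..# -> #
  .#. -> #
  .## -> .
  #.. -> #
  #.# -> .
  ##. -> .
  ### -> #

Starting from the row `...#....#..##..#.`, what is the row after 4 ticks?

###########..####
##########.##.###
#########......##
########.######.#

########.######.#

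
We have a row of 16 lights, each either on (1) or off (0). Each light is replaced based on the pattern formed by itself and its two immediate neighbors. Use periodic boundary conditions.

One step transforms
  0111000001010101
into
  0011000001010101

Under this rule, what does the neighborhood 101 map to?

At position 0 the neighborhood is 101; the next row has 0 there.

0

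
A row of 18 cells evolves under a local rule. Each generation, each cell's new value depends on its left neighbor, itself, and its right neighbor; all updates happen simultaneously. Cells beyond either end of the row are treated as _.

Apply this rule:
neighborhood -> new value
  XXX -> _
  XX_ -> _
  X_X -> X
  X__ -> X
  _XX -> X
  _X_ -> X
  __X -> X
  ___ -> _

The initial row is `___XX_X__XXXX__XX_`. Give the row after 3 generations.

__XX_XXXXX___XXX_X
_XX_XX____X_XX__XX
XX_XX_X__XXXX_XXX_

XX_XX_X__XXXX_XXX_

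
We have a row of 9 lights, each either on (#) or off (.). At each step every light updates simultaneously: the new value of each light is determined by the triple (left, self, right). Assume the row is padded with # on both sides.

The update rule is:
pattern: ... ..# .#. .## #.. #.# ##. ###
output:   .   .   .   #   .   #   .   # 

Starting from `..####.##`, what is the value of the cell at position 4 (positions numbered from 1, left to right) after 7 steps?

..###.###
..##.####
..#.#####
...######
...######  (fixed point — unchanged through step 7)
position 4 holds #

#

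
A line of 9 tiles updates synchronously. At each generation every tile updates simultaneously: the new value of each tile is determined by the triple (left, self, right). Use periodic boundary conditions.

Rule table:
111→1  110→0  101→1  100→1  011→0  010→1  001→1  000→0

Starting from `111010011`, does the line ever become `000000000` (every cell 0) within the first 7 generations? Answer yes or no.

no

generation 1: 110111101
generation 2: 101011010
generation 3: 111100111
generation 4: 111011011
generation 5: 110100101
generation 6: 101111110
generation 7: 110111101
generation 7 is 110111101, still not uniform 0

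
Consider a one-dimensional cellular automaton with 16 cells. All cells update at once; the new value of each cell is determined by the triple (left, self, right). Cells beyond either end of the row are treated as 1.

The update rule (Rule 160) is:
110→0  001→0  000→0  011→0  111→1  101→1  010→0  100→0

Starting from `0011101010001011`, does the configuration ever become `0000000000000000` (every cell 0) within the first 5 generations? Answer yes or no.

yes

generation 1: 0001010100000101
generation 2: 0000101000000010
generation 3: 0000010000000001
generation 4: 0000000000000000
all cells are 0 at generation 4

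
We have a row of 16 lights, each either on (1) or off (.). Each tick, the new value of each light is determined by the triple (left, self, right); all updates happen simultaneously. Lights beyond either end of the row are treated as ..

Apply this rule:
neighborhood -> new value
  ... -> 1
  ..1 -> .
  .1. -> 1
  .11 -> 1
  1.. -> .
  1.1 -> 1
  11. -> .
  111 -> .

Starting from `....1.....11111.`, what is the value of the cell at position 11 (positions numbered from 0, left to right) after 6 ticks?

1

tick 1: 111.1.111.1.....
tick 2: 1..1111..11.1111
tick 3: 1..1.....1.11...
tick 4: 1..1.111.111..11
tick 5: 1..111..11....1.
tick 6: 1..1....1..11.1.
position 11 holds 1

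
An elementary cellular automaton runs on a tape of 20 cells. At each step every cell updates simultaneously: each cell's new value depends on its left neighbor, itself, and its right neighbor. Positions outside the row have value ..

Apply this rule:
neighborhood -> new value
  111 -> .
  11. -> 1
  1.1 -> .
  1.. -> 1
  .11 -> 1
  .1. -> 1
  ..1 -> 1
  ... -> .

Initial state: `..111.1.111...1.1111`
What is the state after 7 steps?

1.1.1.1.1.11.11.1..1

step 1: .11.1.1.1.11.11.1..1
step 2: 111.1.1.1.11.11.1111
step 3: 1.1.1.1.1.11.11.1..1
step 4: 1.1.1.1.1.11.11.1111
step 5: 1.1.1.1.1.11.11.1..1  (repeats step 3; period 2)
step 7: 1.1.1.1.1.11.11.1..1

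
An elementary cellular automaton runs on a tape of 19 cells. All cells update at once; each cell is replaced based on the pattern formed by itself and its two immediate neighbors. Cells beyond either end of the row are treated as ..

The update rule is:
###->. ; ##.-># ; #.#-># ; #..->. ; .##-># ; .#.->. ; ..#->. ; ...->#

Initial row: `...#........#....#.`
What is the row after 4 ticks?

##...######...##...
##.#.#....#.#.##.##
###.#..##..#.######
#.##...##...##....#

#.##...##...##....#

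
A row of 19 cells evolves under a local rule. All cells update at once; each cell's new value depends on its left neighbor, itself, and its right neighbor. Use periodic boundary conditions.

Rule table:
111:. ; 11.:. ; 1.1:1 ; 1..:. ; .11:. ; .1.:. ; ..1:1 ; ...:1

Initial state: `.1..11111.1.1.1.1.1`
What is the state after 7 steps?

1..1..1..1.1.1..1..

1..1.....1.1.1.1.1.
..1..1111.1.1.1.1.1
.1..1....1.1.1.1.1.
1..1..111.1.1.1.1..
..1..1...1.1.1.1..1
.1..1..11.1.1.1..1.
1..1..1..1.1.1..1..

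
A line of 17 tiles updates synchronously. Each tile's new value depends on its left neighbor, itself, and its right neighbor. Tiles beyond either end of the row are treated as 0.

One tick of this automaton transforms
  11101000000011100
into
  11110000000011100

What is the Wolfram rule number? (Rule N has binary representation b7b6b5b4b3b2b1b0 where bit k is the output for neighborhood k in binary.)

232

position 1: 111 → 1  (bit 7 = 1)
position 2: 110 → 1  (bit 6 = 1)
position 3: 101 → 1  (bit 5 = 1)
position 5: 100 → 0  (bit 4 = 0)
position 0: 011 → 1  (bit 3 = 1)
position 4: 010 → 0  (bit 2 = 0)
position 11: 001 → 0  (bit 1 = 0)
position 6: 000 → 0  (bit 0 = 0)
bits b7..b0 = 11101000 = 232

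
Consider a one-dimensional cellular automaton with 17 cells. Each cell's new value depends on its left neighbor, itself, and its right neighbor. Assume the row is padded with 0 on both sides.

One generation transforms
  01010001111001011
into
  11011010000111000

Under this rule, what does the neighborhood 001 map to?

1

At position 0 the neighborhood is 001; the next row has 1 there.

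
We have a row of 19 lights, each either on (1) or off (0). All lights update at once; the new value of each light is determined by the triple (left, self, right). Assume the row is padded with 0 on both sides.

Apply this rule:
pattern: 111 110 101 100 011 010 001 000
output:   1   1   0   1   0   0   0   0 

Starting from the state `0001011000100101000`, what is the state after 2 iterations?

0000000110001000010

0000001100010000100
0000000110001000010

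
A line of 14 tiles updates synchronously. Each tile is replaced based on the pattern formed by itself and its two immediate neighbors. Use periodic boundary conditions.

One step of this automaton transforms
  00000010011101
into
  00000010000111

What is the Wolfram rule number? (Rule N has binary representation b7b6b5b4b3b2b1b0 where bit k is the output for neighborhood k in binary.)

position 10: 111 → 0  (bit 7 = 0)
position 11: 110 → 1  (bit 6 = 1)
position 12: 101 → 1  (bit 5 = 1)
position 0: 100 → 0  (bit 4 = 0)
position 9: 011 → 0  (bit 3 = 0)
position 6: 010 → 1  (bit 2 = 1)
position 5: 001 → 0  (bit 1 = 0)
position 1: 000 → 0  (bit 0 = 0)
bits b7..b0 = 01100100 = 100

100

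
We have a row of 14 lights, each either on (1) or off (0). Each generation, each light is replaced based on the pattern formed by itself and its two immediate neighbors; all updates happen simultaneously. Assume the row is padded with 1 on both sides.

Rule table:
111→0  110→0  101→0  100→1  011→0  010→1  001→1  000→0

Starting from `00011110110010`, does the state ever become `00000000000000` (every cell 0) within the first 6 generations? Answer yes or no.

10100000001110
00110000010000
11001000111001
00111101000110
11000001101000
00100010001101
generation 6 is 00100010001101, still not uniform 0

no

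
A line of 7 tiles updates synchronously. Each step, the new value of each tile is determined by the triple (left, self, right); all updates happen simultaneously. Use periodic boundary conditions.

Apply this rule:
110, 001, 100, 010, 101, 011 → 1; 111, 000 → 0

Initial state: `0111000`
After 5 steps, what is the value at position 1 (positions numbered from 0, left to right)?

0

1101100
1111111
0000000
0000000  (fixed point — unchanged through step 5)
position 1 holds 0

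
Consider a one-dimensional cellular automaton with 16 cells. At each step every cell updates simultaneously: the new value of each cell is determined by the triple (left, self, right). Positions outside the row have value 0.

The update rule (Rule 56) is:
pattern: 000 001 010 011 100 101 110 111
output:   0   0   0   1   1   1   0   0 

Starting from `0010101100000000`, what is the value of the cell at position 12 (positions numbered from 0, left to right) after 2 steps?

0001011010000000
0000110101000000
position 12 holds 0

0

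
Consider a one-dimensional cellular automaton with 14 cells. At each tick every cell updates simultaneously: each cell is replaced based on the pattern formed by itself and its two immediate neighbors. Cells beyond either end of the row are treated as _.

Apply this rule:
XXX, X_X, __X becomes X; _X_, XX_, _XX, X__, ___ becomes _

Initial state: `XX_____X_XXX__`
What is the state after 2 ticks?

_____X_X_X____

______X_X_X___
_____X_X_X____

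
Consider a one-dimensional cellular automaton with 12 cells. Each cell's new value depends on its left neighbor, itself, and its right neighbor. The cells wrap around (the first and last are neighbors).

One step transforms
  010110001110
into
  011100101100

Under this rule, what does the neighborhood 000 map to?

At position 6 the neighborhood is 000; the next row has 1 there.

1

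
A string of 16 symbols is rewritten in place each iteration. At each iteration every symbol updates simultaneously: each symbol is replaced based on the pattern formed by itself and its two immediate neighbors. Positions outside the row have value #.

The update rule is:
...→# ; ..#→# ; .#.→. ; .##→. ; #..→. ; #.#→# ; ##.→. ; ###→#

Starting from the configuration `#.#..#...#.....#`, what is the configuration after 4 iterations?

.#..#..#..#..#.#

.#..#..##..####.
#..#..#...#.##.#
..#..#..##.#..#.
.#..#..#..#..#.#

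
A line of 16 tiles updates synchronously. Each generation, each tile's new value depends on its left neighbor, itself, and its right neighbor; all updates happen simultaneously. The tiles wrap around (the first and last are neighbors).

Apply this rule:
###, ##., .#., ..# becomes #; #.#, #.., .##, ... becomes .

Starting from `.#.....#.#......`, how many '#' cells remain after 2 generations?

##....##.#......
.#...#.#.#.....#
count of #: 5

5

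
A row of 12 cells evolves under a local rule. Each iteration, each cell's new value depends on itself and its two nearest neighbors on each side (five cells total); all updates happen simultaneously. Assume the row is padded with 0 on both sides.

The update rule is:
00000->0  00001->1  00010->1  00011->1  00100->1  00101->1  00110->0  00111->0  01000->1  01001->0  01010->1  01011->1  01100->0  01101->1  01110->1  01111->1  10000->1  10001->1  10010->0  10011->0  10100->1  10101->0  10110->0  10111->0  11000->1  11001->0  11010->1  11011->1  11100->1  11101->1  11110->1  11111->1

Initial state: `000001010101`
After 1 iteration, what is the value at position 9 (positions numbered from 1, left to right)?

1

000111101011
position 9 holds 1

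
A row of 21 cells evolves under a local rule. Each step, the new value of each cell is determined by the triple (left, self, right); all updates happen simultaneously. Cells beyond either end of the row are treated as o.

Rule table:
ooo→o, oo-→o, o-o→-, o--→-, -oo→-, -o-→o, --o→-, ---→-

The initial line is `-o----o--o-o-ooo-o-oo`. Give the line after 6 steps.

-o----o--o-o---o-o---

step 1: -o----o--o-o--oo-o--o
step 2: -o----o--o-o---o-o---
step 3: -o----o--o-o---o-o---  (fixed point — unchanged through step 6)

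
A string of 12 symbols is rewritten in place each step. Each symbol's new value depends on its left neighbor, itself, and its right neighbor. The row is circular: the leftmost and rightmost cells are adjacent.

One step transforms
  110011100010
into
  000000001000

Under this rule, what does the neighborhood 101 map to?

0

At position 11 the neighborhood is 101; the next row has 0 there.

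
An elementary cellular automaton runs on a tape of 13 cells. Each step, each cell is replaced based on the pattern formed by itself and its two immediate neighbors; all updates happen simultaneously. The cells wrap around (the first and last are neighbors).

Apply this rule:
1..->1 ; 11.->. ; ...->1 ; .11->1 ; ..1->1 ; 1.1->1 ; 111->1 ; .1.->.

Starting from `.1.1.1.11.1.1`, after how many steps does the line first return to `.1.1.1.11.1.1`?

13

1.1.1.11.1.1.
.1.1.11.1.1.1
1.1.11.1.1.1.
.1.11.1.1.1.1
1.11.1.1.1.1.
.11.1.1.1.1.1
11.1.1.1.1.1.
1.1.1.1.1.1.1
.1.1.1.1.1.11
1.1.1.1.1.11.
.1.1.1.1.11.1
1.1.1.1.11.1.
.1.1.1.11.1.1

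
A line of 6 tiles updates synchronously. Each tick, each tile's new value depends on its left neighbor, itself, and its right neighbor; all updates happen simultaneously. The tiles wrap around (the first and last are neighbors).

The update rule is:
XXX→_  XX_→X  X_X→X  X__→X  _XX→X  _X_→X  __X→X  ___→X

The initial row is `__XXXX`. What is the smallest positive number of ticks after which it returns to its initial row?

2

XXX__X
__XXXX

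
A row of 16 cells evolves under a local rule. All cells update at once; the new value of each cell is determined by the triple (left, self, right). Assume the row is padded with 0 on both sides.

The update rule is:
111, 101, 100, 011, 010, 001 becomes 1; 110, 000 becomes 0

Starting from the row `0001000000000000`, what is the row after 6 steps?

1111011101000000

0011100000000000
0111010000000000
1110111000000000
1101110100000000
1011101110000000
1111011101000000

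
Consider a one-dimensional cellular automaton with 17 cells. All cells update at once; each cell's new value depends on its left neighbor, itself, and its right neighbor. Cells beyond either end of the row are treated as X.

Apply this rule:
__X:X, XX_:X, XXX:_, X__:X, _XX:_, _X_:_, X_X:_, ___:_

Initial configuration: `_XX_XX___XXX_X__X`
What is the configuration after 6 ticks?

tick 1: __X__XX_X__X__XX_
tick 2: XX_XX_X__XX_XX_X_
tick 3: _X__X__XX_X__X___
tick 4: __XX_XX_X__XX_X_X
tick 5: XX_X__X__XX_X____
tick 6: _X__XX_XX_X__X__X

_X__XX_XX_X__X__X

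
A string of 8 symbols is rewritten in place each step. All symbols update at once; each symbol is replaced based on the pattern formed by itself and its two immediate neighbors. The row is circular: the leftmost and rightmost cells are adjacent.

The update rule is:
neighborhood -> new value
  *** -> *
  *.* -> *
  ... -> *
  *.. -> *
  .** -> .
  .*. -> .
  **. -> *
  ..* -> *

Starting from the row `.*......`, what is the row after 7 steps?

*******.

step 1: *.******
step 2: **.*****
step 3: ***.****
step 4: ****.***
step 5: *****.**
step 6: ******.*
step 7: *******.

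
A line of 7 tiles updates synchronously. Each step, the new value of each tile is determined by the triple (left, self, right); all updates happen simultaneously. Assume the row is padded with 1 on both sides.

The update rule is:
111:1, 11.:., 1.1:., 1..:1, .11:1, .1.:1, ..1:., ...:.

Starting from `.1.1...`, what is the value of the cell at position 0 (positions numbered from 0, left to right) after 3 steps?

.1.11..
.1.1.1.
.1.1.1.
position 0 holds .

.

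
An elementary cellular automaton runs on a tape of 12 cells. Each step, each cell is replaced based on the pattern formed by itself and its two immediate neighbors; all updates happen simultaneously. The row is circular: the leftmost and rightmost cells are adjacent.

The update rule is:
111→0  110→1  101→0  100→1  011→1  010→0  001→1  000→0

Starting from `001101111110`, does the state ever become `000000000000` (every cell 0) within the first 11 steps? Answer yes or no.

step 1: 011101000011
step 2: 010100100111
step 3: 000011011101
step 4: 100111010100
step 5: 011101000011  (repeats step 1; period 4)
step 11: 000011011101
step 11 is 000011011101, still not uniform 0

no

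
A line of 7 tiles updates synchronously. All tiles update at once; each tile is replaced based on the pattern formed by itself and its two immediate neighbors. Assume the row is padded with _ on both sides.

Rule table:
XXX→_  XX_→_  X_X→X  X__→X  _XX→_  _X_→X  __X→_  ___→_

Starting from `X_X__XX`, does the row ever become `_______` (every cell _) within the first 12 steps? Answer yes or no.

no

XXXX___
____X__
____XX_
______X
______X  (fixed point — unchanged through step 12)
step 12 is ______X, still not uniform _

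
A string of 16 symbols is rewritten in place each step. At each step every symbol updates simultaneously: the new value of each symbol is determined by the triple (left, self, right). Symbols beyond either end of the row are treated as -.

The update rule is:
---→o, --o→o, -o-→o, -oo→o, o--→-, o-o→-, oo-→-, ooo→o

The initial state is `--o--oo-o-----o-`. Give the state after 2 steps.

oo--o--oo-oooo--

ooo-oo--o-ooooo-
oo--o--oo-oooo--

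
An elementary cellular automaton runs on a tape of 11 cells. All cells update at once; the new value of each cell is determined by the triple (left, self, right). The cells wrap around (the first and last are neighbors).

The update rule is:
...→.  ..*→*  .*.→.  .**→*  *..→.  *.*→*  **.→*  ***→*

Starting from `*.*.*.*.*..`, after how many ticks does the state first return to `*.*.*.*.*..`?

tick 1: .*.*.*.*..*
tick 2: *.*.*.*..*.
tick 3: .*.*.*..*.*
tick 4: *.*.*..*.*.
tick 5: .*.*..*.*.*
tick 6: *.*..*.*.*.
tick 7: .*..*.*.*.*
tick 8: *..*.*.*.*.
tick 9: ..*.*.*.*.*
tick 10: .*.*.*.*.*.
tick 11: *.*.*.*.*..

11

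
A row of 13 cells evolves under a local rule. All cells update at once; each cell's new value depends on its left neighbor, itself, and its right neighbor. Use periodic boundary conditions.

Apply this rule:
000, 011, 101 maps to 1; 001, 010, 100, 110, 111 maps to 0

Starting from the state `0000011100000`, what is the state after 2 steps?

0000100101000

1111010001111
0000100101000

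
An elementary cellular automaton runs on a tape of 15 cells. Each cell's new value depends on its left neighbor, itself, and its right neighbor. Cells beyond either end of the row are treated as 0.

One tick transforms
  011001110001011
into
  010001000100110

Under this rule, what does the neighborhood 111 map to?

0

At position 6 the neighborhood is 111; the next row has 0 there.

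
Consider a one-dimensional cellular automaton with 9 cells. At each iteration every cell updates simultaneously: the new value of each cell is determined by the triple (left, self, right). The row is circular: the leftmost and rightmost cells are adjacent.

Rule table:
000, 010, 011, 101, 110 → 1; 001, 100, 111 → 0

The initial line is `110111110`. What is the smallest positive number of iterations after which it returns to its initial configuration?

111100011
000101010
110111110

3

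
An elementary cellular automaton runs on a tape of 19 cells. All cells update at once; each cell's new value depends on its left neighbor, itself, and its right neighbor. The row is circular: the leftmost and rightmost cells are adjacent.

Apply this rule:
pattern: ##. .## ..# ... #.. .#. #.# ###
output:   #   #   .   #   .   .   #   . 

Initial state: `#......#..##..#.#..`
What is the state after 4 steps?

..####....##...#...
#.#..#.##.##.#...##
##....#######..#.#.
##.##.#.....#...#.#

##.##.#.....#...#.#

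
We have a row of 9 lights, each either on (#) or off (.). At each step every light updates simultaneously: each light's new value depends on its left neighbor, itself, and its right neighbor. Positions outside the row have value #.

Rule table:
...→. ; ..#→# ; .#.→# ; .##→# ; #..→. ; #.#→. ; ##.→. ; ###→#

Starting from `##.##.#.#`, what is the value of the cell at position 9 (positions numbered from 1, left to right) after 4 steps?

#

step 1: #..#..#.#
step 2: ..##.##.#
step 3: .##..#..#
step 4: .#..##.##
position 9 holds #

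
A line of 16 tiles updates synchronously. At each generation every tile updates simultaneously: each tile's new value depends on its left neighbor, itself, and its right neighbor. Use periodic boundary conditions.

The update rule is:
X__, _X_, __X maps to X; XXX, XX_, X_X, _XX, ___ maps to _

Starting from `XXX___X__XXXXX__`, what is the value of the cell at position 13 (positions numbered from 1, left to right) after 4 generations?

___X_XXXX_____XX
X_XX_____X___X__
X___X___XXX_XXXX
_X_XXX_X________
position 13 holds _

_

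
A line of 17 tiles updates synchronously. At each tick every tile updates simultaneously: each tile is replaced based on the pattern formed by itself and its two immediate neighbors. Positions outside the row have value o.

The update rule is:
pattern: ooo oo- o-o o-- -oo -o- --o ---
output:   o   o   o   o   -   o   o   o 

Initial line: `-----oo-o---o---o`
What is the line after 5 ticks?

ooooo-oooooooooo-
oooooo-oooooooooo
ooooooo-ooooooooo
oooooooo-oooooooo
ooooooooo-ooooooo

ooooooooo-ooooooo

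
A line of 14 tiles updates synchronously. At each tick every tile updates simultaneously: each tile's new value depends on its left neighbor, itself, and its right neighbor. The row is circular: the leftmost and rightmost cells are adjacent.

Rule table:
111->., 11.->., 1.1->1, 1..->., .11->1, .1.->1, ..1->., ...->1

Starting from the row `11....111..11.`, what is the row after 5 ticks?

1..11.1....1.1
...1.11.11.111
.1.111.11.11..
.111..11.11..1
11....1.11...1

11....1.11...1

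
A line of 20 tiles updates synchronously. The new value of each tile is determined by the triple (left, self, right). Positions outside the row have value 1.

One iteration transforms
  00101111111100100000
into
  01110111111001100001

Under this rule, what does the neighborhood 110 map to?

At position 11 the neighborhood is 110; the next row has 0 there.

0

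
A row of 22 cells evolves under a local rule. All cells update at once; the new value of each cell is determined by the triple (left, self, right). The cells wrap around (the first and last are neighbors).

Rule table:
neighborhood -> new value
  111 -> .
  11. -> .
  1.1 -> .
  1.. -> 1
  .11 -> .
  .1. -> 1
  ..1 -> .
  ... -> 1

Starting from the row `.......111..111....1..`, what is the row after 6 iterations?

....11111111..........

111111....1....111.111
......111.1111........
11111.........11111111
.....11111111.........
1111.........111111111
....11111111..........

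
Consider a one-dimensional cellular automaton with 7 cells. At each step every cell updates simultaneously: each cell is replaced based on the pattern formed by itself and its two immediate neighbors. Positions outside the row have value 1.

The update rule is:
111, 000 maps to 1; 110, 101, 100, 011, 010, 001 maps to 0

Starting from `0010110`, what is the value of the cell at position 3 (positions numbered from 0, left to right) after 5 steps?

0000000
0111110
0011100
0001000
0100010
position 3 holds 0

0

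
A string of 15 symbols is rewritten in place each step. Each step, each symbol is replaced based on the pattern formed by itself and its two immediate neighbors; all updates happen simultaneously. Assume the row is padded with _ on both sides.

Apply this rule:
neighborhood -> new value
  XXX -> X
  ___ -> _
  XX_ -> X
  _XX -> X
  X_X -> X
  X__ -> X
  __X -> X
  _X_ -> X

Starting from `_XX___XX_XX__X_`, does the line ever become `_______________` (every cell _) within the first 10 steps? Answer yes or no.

step 1: XXXX_XXXXXXXXXX
step 2: XXXXXXXXXXXXXXX
step 3: XXXXXXXXXXXXXXX  (fixed point — unchanged through step 10)
step 10 is XXXXXXXXXXXXXXX, still not uniform _

no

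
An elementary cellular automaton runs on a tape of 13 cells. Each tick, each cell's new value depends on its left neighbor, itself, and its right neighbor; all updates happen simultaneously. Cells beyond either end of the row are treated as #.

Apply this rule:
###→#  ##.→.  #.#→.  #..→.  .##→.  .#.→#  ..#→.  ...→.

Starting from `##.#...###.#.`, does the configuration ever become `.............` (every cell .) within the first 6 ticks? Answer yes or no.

tick 1: #..#....#..#.
tick 2: ...#....#..#.
tick 3: ...#....#..#.  (fixed point — unchanged through tick 6)
tick 6 is ...#....#..#., still not uniform .

no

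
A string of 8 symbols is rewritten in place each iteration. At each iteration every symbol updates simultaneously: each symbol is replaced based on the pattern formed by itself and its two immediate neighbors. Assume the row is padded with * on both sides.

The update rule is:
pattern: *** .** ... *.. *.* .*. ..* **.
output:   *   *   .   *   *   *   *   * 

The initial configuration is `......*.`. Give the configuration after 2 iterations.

*....***
**..****

**..****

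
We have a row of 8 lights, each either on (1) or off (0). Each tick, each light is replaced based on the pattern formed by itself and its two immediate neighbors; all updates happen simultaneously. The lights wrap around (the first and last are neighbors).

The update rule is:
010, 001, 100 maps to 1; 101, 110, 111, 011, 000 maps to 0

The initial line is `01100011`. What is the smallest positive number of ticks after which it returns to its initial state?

4

00010100
00110110
01000001
01100011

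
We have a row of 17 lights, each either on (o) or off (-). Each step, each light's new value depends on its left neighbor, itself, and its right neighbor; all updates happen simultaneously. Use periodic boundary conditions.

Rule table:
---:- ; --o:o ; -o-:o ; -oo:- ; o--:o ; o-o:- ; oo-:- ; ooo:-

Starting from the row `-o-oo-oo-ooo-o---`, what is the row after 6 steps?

oo-----------oo--
--o---------o--oo
oooo-------oooo--
----o-----o----oo
o--ooo---ooo--o--
ooo---o-o---ooooo

ooo---o-o---ooooo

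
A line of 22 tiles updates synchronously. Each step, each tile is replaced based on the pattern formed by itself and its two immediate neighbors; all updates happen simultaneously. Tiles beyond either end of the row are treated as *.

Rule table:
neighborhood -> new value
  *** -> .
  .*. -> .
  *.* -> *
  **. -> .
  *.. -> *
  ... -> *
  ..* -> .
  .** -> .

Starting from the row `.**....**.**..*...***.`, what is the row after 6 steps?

.*..**..*..*...***..*.

*..***...*..*..**....*
.*....**..*..*...***..
*.***...*..*..**....*.
.*...**..*..*...***..*
*.**...*..*..**....*..
.*..**..*..*...***..*.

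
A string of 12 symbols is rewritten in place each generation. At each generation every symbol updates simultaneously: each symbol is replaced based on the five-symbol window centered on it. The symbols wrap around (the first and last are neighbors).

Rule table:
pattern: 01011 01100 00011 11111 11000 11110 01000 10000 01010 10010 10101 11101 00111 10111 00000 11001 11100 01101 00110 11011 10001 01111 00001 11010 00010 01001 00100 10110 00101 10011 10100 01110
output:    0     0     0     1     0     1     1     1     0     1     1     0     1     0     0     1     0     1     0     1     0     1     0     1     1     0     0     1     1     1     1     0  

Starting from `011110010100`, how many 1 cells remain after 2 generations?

generation 1: 011101110110
generation 2: 110010001101
count of 1: 6

6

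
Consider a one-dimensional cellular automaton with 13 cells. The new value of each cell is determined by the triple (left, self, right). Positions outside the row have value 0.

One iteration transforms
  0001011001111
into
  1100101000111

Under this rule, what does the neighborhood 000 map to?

At position 0 the neighborhood is 000; the next row has 1 there.

1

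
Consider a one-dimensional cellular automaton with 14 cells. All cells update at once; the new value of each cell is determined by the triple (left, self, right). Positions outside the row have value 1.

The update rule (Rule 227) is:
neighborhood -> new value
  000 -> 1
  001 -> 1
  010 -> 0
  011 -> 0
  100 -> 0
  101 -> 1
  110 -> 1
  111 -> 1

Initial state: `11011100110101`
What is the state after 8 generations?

11101101011010
11110110101101
11111011010110
11111101101011
11111110110101
11111111011010
11111111101101
11111111110110

11111111110110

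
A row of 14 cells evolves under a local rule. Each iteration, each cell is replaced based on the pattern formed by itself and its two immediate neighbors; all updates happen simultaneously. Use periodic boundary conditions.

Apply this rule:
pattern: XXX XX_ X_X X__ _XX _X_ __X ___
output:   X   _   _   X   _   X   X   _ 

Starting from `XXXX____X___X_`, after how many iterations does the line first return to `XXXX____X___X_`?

_XX_X__XXX_XX_
X___XXX_X____X
_X_X_X__XX__X_
XX_X_XXX__XXXX
X__X__X_XX_XXX
_XXXXXX_____XX
__XXXX_X___X__
_X_XX__XX_XXX_
XX___XX____X_X
X_X_X__X__XX__
X_X_XXXXXX__XX
__X__XXXX_XX_X
XXXXX_XX_____X
XXXX____X___X_

14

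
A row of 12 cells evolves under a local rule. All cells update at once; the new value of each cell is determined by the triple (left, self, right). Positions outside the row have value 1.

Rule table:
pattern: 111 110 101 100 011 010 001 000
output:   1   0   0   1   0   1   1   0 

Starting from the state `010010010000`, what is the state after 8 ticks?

011001000000

011111111001
001111110110
110111100000
100011010001
010100011010
010110100010
010000110110
011001000000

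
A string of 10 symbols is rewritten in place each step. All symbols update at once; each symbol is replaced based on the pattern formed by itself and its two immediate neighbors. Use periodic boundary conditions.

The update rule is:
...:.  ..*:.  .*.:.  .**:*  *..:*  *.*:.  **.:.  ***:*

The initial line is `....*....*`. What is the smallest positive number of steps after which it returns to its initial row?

*....*....
.*....*...
..*....*..
...*....*.
....*....*

5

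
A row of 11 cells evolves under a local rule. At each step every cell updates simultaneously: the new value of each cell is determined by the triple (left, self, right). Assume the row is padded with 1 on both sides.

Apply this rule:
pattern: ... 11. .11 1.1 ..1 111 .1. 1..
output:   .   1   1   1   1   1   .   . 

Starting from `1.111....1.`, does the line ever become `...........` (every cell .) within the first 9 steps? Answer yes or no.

no

step 1: 11111...1.1
step 2: 11111..1.11
step 3: 11111.1.111
step 4: 111111.1111
step 5: 11111111111
step 6: 11111111111  (fixed point — unchanged through step 9)
step 9 is 11111111111, still not uniform .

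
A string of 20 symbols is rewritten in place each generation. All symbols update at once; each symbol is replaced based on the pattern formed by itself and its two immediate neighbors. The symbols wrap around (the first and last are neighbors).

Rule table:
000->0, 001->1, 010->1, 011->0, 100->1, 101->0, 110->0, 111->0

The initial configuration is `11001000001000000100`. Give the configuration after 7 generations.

00111100011100001111
11000010100010010000
00100110110111111001
11111000000000000111
00000100000000001000
00001110000000011100
00010001000000100010

00010001000000100010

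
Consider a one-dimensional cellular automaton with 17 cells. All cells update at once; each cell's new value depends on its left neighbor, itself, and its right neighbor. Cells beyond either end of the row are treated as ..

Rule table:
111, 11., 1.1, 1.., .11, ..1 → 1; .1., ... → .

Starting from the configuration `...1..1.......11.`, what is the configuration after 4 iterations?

iteration 1: ..1.11.1.....1111
iteration 2: .1.1111.1...11111
iteration 3: 1.111111.1.111111
iteration 4: .11111111.1111111

.11111111.1111111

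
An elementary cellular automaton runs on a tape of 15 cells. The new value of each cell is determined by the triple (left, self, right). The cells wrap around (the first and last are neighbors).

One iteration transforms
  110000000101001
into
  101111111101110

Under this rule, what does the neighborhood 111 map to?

1

At position 0 the neighborhood is 111; the next row has 1 there.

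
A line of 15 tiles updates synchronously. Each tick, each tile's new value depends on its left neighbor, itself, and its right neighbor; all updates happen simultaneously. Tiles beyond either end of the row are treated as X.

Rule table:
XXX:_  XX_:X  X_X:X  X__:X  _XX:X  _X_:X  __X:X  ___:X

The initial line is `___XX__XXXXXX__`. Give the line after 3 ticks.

XXXXXXXX____XXX

XXXXXXXX____XXX
_______XXXXXX__
XXXXXXXX____XXX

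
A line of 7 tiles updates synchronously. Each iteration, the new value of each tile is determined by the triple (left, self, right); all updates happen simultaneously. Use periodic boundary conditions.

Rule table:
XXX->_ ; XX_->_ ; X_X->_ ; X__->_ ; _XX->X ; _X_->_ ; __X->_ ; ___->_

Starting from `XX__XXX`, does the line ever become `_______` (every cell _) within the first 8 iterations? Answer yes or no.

yes

____X__
_______
all cells are _ at iteration 2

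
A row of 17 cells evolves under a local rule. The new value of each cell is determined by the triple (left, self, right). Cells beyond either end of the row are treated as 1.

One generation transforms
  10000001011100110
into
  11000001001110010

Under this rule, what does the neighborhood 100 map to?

1

At position 1 the neighborhood is 100; the next row has 1 there.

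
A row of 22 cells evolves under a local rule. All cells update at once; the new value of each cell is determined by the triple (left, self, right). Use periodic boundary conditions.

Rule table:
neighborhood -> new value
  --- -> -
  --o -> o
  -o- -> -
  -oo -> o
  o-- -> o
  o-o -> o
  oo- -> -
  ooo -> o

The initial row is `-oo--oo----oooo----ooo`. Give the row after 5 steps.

oo-o-ooooo-o-oooo-oo-o

oo-ooo-o--oooo-o--ooo-
o-ooo-o-ooooo-o-oooo-o
-ooo-o-ooooo-o-oooo-oo
ooo-o-ooooo-o-oooo-oo-
oo-o-ooooo-o-oooo-oo-o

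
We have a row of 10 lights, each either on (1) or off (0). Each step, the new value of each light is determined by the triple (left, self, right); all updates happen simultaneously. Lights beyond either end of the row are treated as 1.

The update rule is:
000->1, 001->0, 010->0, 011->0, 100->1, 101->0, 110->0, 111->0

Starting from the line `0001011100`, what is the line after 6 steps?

1111100000

1100000010
0011111000
1000000110
0111110000
0000001110
1111100000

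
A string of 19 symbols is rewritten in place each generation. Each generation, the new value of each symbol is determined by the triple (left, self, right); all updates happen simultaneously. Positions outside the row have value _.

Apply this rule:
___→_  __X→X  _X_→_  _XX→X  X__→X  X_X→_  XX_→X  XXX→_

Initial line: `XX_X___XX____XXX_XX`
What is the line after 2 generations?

XX__X_XXXX__XX_X_XX
XXXX__X__XXXXX___XX

XXXX__X__XXXXX___XX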